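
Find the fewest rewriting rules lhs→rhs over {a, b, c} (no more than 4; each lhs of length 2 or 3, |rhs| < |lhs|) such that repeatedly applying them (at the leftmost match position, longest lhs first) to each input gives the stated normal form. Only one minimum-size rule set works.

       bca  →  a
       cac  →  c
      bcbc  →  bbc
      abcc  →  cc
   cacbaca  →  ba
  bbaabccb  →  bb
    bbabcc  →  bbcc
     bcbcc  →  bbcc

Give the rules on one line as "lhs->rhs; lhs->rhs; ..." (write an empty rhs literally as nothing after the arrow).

  | bca => a
  | cac => c
  | bcbc => bbc
  | abcc => cc

ab->; bca->a; ca->; cb->b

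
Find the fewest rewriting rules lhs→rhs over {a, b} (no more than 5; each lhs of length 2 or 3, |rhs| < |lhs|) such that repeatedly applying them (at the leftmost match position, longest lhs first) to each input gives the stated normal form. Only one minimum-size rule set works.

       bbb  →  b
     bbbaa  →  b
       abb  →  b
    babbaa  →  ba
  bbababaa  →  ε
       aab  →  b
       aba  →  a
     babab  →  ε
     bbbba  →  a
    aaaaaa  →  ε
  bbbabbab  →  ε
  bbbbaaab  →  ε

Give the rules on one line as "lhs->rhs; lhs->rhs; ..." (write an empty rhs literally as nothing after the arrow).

  | bbb => b
  | bbbaa => baa => b
  | abb => b
  | babbaa => babaa => baaa => ba

aa->; ab->; bab->ba; bb->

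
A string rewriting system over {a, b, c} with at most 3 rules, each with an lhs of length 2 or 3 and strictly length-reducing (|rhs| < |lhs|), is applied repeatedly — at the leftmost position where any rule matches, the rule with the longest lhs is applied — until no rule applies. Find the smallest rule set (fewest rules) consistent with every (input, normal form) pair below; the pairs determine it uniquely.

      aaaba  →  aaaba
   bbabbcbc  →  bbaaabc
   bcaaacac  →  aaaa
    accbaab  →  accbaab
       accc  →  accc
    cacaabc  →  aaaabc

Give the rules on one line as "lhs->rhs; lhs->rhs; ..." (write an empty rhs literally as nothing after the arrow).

bbc->aa; bca->; cac->aa

  | aaaba
  | bbabbcbc => bbaaabc
  | bcaaacac => aacac => aaaa
  | accbaab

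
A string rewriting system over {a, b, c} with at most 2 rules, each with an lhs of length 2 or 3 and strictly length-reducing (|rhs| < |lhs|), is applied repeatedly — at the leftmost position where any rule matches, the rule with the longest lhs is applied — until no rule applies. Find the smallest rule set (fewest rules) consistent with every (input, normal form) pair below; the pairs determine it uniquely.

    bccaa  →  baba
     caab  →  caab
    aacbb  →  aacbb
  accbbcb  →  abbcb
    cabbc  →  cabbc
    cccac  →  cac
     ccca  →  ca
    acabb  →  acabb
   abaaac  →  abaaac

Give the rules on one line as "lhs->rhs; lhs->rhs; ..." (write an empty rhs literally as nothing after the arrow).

cc->; cca->ab

  | bccaa => baba
  | caab
  | aacbb
  | accbbcb => abbcb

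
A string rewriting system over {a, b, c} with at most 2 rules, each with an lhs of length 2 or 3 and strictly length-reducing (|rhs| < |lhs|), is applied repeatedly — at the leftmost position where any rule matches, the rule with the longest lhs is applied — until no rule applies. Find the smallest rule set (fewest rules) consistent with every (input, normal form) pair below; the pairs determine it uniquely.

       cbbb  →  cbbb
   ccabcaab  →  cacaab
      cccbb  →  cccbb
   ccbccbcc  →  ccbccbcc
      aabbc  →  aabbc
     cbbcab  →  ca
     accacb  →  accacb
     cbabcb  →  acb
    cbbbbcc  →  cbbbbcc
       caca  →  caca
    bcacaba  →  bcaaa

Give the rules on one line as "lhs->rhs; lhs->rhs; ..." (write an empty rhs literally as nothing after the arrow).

ba->a; cab->a

  | cbbb
  | ccabcaab => cacaab
  | cccbb
  | ccbccbcc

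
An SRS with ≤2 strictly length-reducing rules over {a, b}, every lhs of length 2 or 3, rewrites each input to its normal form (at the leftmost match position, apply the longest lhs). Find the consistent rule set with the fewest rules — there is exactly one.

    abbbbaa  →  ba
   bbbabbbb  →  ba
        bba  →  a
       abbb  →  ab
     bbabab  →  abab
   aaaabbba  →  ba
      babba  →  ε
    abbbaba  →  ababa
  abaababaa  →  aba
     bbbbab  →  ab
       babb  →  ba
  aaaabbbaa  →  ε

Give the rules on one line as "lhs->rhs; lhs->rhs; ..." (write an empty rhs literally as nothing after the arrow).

aa->b; bb->

  | abbbbaa => abbaa => aaa => ba
  | bbbabbbb => babbbb => babb => ba
  | bba => a
  | abbb => ab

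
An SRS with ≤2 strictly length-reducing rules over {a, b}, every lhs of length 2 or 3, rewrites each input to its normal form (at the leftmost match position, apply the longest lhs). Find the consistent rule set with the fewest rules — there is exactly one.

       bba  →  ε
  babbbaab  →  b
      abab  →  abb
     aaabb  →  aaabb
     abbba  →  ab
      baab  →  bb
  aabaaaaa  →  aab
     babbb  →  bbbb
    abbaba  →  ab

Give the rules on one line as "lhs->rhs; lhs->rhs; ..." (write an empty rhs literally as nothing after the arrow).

  | bba => ε
  | babbbaab => bbbbaab => bbab => b
  | abab => abb
  | aaabb

ba->b; bba->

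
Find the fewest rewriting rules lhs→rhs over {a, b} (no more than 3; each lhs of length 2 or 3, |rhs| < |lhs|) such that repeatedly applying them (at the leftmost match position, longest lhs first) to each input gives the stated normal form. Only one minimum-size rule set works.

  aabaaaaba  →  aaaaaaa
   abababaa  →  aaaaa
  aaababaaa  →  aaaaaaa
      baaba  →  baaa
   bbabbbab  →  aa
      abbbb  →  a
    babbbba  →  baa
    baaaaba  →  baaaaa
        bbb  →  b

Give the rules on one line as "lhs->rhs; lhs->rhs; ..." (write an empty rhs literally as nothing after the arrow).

ab->a; bb->

  | aabaaaaba => aaaaaaba => aaaaaaa
  | abababaa => aababaa => aaabaa => aaaaa
  | aaababaaa => aaaabaaa => aaaaaaa
  | baaba => baaa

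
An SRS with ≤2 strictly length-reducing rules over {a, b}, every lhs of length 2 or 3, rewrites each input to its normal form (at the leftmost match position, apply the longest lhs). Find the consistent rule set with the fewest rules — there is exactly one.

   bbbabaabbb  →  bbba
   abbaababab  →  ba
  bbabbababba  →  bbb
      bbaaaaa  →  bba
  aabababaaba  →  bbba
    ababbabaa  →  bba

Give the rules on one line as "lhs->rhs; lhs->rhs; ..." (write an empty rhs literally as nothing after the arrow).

  | bbbabaabbb => bbbaaabbb => bbbabbb => bbbabb => bbbab => bbba
  | abbaababab => abaababab => aaababab => ababab => aabab => bab => ba
  | bbabbababba => bbabababba => bbaababba => bbbabba => bbbaba => bbbaa => bbb
  | bbaaaaa => bbaaa => bba

aa->; ab->a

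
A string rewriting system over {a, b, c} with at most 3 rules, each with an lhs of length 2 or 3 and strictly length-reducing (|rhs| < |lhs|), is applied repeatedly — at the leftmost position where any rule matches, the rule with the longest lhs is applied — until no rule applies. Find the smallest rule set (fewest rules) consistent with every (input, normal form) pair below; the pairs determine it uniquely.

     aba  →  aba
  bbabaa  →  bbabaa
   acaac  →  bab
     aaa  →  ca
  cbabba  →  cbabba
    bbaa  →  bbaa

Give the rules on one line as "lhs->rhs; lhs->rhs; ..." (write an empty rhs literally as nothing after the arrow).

  | aba
  | bbabaa
  | acaac => baac => bab
  | aaa => ca

aaa->ca; ac->b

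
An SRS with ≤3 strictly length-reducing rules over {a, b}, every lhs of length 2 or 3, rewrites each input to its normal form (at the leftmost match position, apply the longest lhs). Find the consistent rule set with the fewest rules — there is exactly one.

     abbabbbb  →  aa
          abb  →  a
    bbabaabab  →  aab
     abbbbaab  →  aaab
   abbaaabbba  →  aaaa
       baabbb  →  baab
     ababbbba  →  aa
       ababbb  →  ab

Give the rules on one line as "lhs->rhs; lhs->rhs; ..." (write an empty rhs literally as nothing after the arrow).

aba->a; bb->

  | abbabbbb => aabbbb => aabb => aa
  | abb => a
  | bbabaabab => abaabab => aabab => aab
  | abbbbaab => abbaab => aaab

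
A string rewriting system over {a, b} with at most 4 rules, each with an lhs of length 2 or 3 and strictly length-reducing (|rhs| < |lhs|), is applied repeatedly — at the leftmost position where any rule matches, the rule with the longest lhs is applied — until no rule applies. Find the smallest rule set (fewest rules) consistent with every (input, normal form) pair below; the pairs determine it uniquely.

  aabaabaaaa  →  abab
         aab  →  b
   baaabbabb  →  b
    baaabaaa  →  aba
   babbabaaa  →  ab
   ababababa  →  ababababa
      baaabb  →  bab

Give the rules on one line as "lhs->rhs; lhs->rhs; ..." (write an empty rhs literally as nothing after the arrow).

aa->; aaa->ab; bb->b; bba->ab

  | aabaabaaaa => baabaaaa => bbaaaa => abaaa => abab
  | aab => b
  | baaabbabb => babbbabb => babbabb => baabbb => bbbb => bbb => bb => b
  | baaabaaa => babbaaa => baabaa => bbaa => aba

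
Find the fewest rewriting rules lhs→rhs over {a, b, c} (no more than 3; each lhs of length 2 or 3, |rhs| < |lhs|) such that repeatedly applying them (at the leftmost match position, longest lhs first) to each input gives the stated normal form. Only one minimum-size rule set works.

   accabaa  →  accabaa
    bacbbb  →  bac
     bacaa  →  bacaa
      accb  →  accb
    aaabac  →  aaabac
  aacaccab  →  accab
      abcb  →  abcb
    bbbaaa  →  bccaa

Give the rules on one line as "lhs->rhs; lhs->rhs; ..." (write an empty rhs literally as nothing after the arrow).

aac->; acb->ac; bba->cc

  | accabaa
  | bacbbb => bacbb => bacb => bac
  | bacaa
  | accb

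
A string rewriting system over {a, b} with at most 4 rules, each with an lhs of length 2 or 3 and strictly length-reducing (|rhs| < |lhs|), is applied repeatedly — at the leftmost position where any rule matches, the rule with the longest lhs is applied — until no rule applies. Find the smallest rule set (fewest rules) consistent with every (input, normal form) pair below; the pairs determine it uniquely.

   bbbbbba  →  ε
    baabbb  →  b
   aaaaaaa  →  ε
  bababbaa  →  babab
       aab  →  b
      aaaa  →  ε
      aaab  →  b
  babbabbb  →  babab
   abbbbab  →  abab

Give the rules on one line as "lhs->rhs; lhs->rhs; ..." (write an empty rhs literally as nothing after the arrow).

  | bbbbbba => aabbba => bbba => aaa => aa => ε
  | baabbb => bbbb => aab => b
  | aaaaaaa => aaaaaa => aaaaa => aaaa => aaa => aa => ε
  | bababbaa => bababaa => babab

aa->; aaa->aa; abb->ab; bbb->aa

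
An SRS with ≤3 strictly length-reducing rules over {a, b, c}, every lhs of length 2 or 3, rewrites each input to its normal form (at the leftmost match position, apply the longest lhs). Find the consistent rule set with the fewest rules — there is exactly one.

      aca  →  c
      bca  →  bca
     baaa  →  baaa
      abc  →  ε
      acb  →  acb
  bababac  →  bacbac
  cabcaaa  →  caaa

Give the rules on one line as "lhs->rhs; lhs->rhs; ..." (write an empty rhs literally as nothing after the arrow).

  | aca => c
  | bca
  | baaa
  | abc => ε

aba->ac; abc->; aca->c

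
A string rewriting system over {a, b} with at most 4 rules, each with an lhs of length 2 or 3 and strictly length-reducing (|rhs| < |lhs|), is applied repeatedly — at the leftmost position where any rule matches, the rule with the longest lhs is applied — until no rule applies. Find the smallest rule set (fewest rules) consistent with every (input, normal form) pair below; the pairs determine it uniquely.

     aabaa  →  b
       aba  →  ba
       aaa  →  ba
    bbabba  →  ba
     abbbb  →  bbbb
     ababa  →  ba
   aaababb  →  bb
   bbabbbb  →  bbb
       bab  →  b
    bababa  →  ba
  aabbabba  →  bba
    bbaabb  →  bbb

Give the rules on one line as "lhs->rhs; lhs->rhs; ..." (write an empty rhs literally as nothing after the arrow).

  | aabaa => bbaa => b
  | aba => ba
  | aaa => ba
  | bbabba => baaba => ba

aa->b; ab->b; baa->; bab->aa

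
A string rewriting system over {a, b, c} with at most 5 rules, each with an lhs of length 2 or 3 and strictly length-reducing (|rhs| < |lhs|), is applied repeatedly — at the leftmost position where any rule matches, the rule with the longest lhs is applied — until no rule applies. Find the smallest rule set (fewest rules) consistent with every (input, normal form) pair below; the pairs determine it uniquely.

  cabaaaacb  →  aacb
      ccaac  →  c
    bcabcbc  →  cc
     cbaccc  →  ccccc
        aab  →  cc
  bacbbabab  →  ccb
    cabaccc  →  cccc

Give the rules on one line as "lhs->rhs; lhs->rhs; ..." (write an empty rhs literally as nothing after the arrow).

  | cabaaaacb => baaaacb => caaacb => aacb
  | ccaac => cac => c
  | bcabcbc => aabcbc => cccbc => ccca => cc
  | cbaccc => ccccc

aab->cc; ba->c; bc->a; ca->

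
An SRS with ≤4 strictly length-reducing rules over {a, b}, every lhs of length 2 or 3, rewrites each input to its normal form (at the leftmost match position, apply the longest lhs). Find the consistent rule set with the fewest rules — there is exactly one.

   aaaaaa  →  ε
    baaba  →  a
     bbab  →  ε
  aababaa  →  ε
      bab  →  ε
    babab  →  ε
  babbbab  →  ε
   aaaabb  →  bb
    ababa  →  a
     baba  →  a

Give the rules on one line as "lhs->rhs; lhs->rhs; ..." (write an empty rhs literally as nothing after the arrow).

aa->; ab->; ba->a

  | aaaaaa => aaaa => aa => ε
  | baaba => aaba => ba => a
  | bbab => bab => ab => ε
  | aababaa => babaa => abaa => aa => ε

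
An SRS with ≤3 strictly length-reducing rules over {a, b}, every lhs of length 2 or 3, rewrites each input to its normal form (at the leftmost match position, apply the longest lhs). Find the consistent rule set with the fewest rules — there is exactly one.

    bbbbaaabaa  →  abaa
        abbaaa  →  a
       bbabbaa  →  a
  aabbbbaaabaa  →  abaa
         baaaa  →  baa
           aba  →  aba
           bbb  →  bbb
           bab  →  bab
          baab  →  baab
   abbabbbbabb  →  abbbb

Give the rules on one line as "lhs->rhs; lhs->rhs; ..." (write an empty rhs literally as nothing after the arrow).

aaa->a; bba->

  | bbbbaaabaa => bbaabaa => abaa
  | abbaaa => aaa => a
  | bbabbaa => bbaa => a
  | aabbbbaaabaa => aabbaabaa => aaabaa => abaa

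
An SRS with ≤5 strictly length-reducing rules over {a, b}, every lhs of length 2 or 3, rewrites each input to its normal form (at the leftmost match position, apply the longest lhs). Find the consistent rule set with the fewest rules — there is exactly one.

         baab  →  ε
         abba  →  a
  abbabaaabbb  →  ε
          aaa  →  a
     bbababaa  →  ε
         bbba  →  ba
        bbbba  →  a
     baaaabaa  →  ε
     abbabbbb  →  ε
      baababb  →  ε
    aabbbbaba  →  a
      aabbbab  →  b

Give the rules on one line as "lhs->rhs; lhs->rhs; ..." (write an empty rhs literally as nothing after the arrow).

aa->; ab->; abb->ab; bb->

  | baab => bb => ε
  | abba => aba => a
  | abbabaaabbb => ababaaabbb => abaaabbb => aaabbb => abbb => abb => ab => ε
  | aaa => a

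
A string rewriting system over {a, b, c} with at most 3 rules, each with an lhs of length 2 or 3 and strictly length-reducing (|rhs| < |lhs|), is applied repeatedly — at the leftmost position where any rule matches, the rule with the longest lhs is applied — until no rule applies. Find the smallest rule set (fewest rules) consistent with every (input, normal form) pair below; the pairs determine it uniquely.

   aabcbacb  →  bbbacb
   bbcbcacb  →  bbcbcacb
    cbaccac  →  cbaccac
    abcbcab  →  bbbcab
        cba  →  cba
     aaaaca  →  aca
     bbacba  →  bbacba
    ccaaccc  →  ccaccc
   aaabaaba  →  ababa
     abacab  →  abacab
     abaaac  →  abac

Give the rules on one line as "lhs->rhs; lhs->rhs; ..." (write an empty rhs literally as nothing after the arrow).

  | aabcbacb => abcbacb => bbbacb
  | bbcbcacb
  | cbaccac
  | abcbcab => bbbcab

aa->a; abc->bb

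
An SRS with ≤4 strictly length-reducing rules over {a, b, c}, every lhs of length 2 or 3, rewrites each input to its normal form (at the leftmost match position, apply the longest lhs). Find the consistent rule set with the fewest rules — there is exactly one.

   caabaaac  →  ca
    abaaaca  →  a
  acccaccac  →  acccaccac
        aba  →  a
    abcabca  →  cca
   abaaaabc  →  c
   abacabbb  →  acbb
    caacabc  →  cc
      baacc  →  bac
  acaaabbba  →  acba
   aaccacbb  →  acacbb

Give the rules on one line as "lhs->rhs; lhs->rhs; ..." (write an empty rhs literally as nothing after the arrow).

  | caabaaac => cabaaac => caaac => caac => ca
  | abaaaca => aaaca => aaca => aa => a
  | acccaccac
  | aba => a

aa->a; aac->a; ab->; bba->ba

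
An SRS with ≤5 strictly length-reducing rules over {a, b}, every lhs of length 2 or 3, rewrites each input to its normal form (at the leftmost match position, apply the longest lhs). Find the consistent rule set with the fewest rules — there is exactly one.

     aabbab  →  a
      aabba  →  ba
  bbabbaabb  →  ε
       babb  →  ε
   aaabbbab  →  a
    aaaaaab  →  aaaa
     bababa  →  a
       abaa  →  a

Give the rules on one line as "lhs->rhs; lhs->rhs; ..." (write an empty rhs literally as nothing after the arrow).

  | aabbab => bab => a
  | aabba => ba
  | bbabbaabb => babaabb => aaabb => ab => ε
  | babb => ab => ε

aab->; ab->; aba->; bab->a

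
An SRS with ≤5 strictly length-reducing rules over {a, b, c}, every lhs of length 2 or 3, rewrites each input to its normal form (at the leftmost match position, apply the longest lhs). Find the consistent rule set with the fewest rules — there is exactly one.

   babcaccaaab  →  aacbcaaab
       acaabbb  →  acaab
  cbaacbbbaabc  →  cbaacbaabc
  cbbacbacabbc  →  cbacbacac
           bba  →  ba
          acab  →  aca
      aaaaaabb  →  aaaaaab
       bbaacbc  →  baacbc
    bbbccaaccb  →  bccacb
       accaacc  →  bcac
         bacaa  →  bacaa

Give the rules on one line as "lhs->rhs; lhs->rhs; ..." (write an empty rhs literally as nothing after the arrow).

acc->bc; bab->aa; bb->b; cab->ca

  | babcaccaaab => aacaccaaab => aacbcaaab
  | acaabbb => acaabb => acaab
  | cbaacbbbaabc => cbaacbbaabc => cbaacbaabc
  | cbbacbacabbc => cbacbacabbc => cbacbacabc => cbacbacac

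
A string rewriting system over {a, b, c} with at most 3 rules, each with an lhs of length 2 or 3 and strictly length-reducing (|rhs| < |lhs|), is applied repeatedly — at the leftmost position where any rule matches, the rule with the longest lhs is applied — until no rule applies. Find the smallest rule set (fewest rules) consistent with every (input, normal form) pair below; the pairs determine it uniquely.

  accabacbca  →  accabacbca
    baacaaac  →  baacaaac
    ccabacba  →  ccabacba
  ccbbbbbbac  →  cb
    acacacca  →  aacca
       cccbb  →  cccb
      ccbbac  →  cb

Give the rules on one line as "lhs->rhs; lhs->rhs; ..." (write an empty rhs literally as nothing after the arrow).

bb->b; bba->a; cac->bb

  | accabacbca
  | baacaaac
  | ccabacba
  | ccbbbbbbac => ccbbbbbac => ccbbbbac => ccbbbac => ccbbac => ccac => cbb => cb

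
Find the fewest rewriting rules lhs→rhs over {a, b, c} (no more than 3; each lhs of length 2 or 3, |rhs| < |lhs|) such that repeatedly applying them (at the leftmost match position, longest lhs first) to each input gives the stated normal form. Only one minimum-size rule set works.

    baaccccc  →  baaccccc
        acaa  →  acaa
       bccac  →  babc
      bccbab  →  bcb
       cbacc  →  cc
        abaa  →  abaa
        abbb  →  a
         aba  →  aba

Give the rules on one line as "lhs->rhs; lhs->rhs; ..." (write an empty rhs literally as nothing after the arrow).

bbb->; cba->; cca->ab

  | baaccccc
  | acaa
  | bccac => babc
  | bccbab => bcb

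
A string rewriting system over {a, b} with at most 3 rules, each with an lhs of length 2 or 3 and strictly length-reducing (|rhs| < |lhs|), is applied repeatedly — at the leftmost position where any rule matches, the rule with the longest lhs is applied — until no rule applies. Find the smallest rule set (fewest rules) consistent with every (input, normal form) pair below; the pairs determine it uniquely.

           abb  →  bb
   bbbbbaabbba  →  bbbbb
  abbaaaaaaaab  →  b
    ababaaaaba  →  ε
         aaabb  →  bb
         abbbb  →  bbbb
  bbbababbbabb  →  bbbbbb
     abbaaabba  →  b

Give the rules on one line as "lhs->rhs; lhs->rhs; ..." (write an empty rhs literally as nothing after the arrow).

  | abb => bb
  | bbbbbaabbba => bbbbabbba => bbbbbba => bbbbb
  | abbaaaaaaaab => bbaaaaaaaab => baaaaaaab => aaaaaab => aaaaab => aaaab => aaab => aab => ab => b
  | ababaaaaba => babaaaaba => baaaaba => aaaba => aaba => aba => ba => ε

ab->b; ba->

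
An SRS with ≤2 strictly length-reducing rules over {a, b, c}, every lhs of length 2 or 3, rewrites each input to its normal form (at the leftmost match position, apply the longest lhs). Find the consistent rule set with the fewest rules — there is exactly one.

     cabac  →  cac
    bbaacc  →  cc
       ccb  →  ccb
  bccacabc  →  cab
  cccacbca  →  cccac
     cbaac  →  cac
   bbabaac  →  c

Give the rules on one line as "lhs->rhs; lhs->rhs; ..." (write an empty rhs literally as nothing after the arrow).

ba->; bc->b

  | cabac => cac
  | bbaacc => bacc => cc
  | ccb
  | bccacabc => bcacabc => bacabc => cabc => cab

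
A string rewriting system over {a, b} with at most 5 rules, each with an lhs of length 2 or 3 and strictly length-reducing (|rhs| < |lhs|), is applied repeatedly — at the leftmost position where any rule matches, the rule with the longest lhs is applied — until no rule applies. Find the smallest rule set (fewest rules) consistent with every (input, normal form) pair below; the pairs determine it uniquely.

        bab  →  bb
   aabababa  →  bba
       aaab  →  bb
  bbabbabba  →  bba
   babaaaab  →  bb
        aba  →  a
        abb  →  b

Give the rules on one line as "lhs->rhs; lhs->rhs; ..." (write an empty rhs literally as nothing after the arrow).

aa->b; ab->; bab->bb; bbb->bb

  | bab => bb
  | aabababa => bbababa => bbbaba => bbaba => bbba => bba
  | aaab => bab => bb
  | bbabbabba => bbbbabba => bbbabba => bbabba => bbbba => bbba => bba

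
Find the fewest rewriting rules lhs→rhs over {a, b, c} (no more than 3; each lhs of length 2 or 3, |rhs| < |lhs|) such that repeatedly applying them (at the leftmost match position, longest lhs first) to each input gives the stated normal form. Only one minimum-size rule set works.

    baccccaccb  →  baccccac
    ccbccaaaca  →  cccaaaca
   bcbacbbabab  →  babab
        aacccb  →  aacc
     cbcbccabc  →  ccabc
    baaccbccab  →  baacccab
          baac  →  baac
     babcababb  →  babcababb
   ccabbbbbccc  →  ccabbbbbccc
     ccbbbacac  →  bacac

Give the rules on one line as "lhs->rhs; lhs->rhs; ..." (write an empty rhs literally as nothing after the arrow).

acb->c; cb->

  | baccccaccb => baccccac
  | ccbccaaaca => cccaaaca
  | bcbacbbabab => bacbbabab => bcbabab => babab
  | aacccb => aacc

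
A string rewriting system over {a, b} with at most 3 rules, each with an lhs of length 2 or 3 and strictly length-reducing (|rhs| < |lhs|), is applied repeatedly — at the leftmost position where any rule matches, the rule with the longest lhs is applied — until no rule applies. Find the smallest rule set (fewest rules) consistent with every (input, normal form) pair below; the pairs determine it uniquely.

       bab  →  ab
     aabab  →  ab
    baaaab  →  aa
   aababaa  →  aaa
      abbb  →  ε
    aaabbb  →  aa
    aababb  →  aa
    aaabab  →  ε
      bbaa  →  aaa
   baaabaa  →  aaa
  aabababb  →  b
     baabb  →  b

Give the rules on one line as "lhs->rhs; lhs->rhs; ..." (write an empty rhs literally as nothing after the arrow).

  | bab => ab
  | aabab => ab
  | baaaab => aaaab => aa
  | aababaa => abaa => aaa

aab->; ba->a; bb->a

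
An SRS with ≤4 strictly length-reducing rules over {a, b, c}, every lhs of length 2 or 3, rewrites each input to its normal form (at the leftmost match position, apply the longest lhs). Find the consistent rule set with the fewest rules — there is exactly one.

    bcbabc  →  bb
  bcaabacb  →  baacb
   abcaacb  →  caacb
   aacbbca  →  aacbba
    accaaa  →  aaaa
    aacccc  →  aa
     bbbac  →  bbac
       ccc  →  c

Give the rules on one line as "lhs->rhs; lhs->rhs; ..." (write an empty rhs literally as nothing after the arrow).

  | bcbabc => bbabc => bbc => bb
  | bcaabacb => baabacb => baacb
  | abcaacb => caacb
  | aacbbca => aacbba

ab->; bbb->bb; bc->b; cc->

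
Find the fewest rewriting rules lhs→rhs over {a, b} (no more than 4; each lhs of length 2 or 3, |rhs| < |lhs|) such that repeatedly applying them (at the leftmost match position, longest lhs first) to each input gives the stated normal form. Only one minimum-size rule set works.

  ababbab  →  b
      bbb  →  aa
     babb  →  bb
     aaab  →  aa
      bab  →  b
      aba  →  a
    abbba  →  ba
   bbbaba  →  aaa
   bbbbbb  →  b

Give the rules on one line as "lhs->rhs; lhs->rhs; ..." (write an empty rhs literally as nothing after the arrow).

ab->; bba->ba; bbb->aa

  | ababbab => abbab => bab => b
  | bbb => aa
  | babb => bb
  | aaab => aa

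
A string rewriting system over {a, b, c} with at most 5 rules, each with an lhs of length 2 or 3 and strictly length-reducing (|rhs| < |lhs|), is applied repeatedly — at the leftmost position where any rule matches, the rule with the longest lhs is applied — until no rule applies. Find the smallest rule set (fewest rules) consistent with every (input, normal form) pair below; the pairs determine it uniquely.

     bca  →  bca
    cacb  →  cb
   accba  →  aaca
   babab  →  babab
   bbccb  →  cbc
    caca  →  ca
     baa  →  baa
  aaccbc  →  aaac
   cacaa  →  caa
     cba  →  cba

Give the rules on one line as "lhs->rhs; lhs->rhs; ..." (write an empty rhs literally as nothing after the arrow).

bba->cb; cac->c; cc->c; ccb->ac

  | bca
  | cacb => cb
  | accba => aaca
  | babab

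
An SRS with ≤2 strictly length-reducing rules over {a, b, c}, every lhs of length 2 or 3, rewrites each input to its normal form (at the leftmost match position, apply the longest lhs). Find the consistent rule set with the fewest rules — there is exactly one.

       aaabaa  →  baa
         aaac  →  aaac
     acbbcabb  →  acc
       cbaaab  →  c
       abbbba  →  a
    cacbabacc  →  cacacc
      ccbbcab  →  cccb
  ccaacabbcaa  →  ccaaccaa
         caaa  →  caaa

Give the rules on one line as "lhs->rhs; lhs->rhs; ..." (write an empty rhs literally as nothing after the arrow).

ab->b; bb->

  | aaabaa => aabaa => abaa => baa
  | aaac
  | acbbcabb => accabb => accbb => acc
  | cbaaab => cbaab => cbab => cbb => c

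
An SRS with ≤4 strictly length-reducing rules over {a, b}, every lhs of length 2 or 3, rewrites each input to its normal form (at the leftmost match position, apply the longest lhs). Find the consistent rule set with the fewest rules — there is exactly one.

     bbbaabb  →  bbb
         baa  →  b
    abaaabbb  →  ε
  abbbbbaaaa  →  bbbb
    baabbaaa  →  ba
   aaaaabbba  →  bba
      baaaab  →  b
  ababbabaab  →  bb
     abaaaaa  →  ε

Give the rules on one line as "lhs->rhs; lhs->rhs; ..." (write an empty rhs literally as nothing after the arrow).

aa->; aab->aa; ab->; aba->

  | bbbaabb => bbbaab => bbbaa => bbb
  | baa => b
  | abaaabbb => aabbb => aabb => aab => aa => ε
  | abbbbbaaaa => bbbbaaaa => bbbbaa => bbbb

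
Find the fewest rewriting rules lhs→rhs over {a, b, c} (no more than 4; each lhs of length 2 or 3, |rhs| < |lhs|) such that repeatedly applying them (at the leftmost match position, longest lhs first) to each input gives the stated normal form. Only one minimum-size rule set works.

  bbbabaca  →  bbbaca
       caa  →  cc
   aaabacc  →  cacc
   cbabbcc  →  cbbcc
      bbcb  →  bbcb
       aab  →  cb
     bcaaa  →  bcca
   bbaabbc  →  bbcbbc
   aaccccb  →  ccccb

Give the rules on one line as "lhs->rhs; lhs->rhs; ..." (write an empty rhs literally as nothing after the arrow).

aa->c; aac->c; ab->

  | bbbabaca => bbbaca
  | caa => cc
  | aaabacc => cabacc => cacc
  | cbabbcc => cbbcc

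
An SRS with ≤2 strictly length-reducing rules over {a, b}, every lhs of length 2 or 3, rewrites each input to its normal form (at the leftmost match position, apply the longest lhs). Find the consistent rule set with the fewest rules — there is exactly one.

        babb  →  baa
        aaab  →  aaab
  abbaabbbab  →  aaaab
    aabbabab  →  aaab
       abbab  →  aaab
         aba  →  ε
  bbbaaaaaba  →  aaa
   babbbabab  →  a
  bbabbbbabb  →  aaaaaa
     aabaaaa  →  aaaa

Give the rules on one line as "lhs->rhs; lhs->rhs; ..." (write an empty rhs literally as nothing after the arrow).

  | babb => baa
  | aaab
  | abbaabbbab => aaaabbbab => aaaaabab => aaaab
  | aabbabab => aaaabab => aaab

aba->; bb->a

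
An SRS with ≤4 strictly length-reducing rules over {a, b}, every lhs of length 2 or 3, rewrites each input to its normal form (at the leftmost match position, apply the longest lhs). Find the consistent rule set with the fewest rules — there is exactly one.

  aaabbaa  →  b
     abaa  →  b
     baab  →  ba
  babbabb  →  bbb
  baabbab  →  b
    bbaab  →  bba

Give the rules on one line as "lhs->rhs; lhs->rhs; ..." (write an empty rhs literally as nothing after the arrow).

aa->b; aaa->aa; aab->a; ab->

  | aaabbaa => aabbaa => abaa => aa => b
  | abaa => aa => b
  | baab => ba
  | babbabb => bbabb => bbb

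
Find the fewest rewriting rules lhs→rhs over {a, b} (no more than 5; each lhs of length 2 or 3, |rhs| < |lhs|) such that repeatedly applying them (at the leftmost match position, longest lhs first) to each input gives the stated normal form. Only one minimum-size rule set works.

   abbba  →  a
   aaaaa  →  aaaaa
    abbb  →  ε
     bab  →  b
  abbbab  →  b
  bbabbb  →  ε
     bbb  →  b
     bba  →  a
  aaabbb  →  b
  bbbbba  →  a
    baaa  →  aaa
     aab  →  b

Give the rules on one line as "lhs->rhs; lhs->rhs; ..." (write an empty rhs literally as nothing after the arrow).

  | abbba => bba => a
  | aaaaa
  | abbb => bb => ε
  | bab => ab => b

ab->b; abb->b; ba->a; bb->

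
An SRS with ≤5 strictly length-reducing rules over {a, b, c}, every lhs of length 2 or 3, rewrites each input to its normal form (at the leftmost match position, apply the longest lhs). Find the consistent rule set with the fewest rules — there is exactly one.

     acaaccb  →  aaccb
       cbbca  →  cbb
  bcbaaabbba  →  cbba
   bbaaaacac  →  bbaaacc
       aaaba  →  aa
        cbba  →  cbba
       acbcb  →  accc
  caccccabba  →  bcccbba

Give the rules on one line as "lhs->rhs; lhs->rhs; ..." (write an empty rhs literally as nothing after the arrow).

ab->c; bcb->cc; ca->; cac->bc

  | acaaccb => aaccb
  | cbbca => cbb
  | bcbaaabbba => ccaaabbba => caabbba => abbba => cbba
  | bbaaaacac => bbaaaabc => bbaaacc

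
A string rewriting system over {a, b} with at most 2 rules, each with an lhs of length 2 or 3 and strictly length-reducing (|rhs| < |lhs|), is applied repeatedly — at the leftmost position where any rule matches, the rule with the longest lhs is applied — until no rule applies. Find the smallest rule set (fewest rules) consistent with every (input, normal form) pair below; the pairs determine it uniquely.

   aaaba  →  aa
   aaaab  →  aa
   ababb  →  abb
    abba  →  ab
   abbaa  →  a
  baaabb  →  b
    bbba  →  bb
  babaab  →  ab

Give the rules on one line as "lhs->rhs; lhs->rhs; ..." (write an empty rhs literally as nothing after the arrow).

  | aaaba => aa
  | aaaab => aa
  | ababb => abb
  | abba => ab

aab->; ba->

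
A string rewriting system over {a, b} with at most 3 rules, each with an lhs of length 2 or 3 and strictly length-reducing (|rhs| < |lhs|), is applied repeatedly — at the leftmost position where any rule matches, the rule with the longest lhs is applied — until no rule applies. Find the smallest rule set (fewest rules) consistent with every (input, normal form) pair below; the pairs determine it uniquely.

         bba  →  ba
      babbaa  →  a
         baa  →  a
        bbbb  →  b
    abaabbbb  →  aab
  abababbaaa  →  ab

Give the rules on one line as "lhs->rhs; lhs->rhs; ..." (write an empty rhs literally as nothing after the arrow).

aaa->ab; baa->a; bb->b

  | bba => ba
  | babbaa => babaa => baa => a
  | baa => a
  | bbbb => bbb => bb => b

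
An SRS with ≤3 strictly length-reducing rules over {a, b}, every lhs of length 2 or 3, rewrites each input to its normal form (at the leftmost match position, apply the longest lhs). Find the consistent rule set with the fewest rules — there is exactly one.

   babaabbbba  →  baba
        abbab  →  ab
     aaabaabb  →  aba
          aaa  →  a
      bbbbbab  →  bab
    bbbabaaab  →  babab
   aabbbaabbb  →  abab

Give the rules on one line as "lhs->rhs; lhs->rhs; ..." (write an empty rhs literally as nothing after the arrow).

  | babaabbbba => bababbbba => bababba => babaa => baba
  | abbab => aab => ab
  | aaabaabb => aabaabb => abaabb => ababb => aba
  | aaa => aa => a

aa->a; bb->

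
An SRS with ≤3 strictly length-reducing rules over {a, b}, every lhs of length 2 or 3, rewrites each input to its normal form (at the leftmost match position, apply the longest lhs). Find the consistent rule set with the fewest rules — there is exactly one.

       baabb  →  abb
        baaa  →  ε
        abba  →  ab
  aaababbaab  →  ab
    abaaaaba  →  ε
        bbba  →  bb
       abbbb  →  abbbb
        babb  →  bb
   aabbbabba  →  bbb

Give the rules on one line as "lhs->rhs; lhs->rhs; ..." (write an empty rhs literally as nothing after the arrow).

  | baabb => abb
  | baaa => aa => ε
  | abba => ab
  | aaababbaab => ababbaab => abbaab => abab => ab

aa->; ba->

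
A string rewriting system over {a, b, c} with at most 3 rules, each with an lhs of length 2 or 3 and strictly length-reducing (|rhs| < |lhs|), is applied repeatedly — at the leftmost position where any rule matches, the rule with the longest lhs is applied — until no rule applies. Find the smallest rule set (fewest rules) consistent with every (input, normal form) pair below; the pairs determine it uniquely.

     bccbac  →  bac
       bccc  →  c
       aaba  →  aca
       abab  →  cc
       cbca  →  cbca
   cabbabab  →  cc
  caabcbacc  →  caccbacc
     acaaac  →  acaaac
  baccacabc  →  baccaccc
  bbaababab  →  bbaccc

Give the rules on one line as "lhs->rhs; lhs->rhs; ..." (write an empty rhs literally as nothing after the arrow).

ab->c; bcc->

  | bccbac => bac
  | bccc => c
  | aaba => aca
  | abab => cab => cc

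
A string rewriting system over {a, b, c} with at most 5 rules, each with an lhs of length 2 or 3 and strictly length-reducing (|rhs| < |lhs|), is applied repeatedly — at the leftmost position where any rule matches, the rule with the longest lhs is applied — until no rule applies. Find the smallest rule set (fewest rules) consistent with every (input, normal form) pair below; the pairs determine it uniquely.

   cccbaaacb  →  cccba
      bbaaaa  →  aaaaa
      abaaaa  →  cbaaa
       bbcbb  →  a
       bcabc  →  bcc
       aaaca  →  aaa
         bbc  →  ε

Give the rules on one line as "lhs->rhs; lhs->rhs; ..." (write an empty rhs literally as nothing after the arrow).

ab->; aba->cb; ac->; bb->a

  | cccbaaacb => cccbaab => cccba
  | bbaaaa => aaaaa
  | abaaaa => cbaaa
  | bbcbb => acbb => bb => a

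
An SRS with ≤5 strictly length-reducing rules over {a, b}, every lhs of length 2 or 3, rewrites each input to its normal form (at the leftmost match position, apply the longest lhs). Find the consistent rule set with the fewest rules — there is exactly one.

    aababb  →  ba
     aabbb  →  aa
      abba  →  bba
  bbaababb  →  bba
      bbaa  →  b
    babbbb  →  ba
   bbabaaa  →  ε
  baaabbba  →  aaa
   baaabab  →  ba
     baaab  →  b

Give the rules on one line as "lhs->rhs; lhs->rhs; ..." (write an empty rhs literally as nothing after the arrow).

ab->b; baa->; bab->ba; bbb->aa

  | aababb => ababb => babb => bab => ba
  | aabbb => abbb => bbb => aa
  | abba => bba
  | bbaababb => bbabb => bbab => bba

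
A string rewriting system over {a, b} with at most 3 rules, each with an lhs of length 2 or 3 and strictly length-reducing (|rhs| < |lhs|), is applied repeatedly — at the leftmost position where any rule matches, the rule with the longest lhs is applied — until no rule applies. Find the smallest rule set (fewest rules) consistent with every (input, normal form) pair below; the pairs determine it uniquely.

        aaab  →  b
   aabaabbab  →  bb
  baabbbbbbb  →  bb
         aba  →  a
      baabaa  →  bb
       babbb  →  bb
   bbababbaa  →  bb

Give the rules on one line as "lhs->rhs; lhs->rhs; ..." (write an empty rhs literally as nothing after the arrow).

  | aaab => bab => b
  | aabaabbab => bbaabbab => bbbbbab => bbbbab => bbbab => bbab => bb
  | baabbbbbbb => bbbbbbbbb => bbbbbbbb => bbbbbbb => bbbbbb => bbbbb => bbbb => bbb => bb
  | aba => a

aa->b; ab->; bbb->bb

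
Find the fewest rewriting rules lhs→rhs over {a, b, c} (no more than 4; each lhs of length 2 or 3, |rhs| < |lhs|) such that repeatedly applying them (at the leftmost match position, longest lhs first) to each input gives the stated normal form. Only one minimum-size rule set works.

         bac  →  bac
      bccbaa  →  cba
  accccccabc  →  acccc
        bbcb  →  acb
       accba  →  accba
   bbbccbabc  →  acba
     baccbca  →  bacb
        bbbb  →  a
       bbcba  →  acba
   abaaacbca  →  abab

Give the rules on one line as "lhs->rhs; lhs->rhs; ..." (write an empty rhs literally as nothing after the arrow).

  | bac
  | bccbaa => cbaa => cba
  | accccccabc => acccccbbc => acccccac => accccbc => acccc
  | bbcb => acb

aa->a; bb->a; bc->; ca->b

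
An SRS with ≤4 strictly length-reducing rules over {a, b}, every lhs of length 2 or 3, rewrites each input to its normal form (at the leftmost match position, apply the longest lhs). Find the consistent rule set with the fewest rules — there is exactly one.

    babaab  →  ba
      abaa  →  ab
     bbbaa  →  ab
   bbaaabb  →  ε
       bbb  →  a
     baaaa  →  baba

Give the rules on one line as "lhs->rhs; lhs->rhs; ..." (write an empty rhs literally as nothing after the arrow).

aa->; aaa->ab; bb->; bbb->a

  | babaab => babb => ba
  | abaa => ab
  | bbbaa => aaa => ab
  | bbaaabb => aaabb => abbb => aa => ε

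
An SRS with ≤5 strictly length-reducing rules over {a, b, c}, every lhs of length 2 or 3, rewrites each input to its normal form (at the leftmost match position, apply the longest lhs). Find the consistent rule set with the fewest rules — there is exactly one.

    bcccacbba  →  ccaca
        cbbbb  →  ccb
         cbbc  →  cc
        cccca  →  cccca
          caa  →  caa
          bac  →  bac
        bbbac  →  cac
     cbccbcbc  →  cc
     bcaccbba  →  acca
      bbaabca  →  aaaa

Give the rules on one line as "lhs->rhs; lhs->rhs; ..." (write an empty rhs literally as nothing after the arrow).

abc->aa; bb->; bbb->c; bc->

  | bcccacbba => ccacbba => ccaca
  | cbbbb => ccb
  | cbbc => cc
  | cccca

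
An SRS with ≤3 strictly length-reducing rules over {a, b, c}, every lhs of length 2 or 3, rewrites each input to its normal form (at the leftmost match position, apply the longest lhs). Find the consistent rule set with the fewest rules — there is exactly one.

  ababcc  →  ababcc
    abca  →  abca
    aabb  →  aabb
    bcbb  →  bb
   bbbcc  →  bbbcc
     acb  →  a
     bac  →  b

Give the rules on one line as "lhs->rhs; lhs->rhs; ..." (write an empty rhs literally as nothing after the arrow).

bac->b; cb->

  | ababcc
  | abca
  | aabb
  | bcbb => bb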